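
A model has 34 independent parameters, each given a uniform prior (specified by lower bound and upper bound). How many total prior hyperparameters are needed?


Each uniform prior needs 2 hyperparameters (lower bound and upper bound).
Total = 2 * 34 = 68

68


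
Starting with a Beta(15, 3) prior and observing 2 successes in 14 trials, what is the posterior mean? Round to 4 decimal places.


Posterior parameters: alpha = 15 + 2 = 17
beta = 3 + 12 = 15
Posterior mean = alpha / (alpha + beta) = 17 / 32
= 0.5312

0.5312


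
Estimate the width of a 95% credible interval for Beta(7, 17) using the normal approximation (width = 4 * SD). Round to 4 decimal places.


For Beta(a,b): Var = ab/((a+b)^2(a+b+1))
Var = 0.0083, SD = 0.0909
Approximate 95% CI width = 4 * 0.0909 = 0.3636

0.3636


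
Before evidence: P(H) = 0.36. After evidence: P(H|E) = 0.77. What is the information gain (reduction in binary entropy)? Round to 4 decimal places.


Prior entropy = 0.9427
Posterior entropy = 0.778
Information gain = 0.9427 - 0.778 = 0.1647

0.1647


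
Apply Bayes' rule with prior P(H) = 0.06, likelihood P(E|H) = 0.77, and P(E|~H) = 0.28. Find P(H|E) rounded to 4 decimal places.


Step 1: Compute marginal P(E) = P(E|H)P(H) + P(E|~H)P(~H)
= 0.77*0.06 + 0.28*0.94 = 0.3094
Step 2: P(H|E) = P(E|H)P(H)/P(E) = 0.0462/0.3094
= 0.1493

0.1493


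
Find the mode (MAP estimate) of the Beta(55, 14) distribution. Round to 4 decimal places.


For Beta(a,b) with a,b > 1:
Mode = (a-1)/(a+b-2) = (55-1)/(69-2)
= 54/67 = 0.806

0.806


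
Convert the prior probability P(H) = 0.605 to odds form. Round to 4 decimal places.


P(not H) = 1 - 0.605 = 0.395
Odds = 0.605 / 0.395 = 1.5316

1.5316


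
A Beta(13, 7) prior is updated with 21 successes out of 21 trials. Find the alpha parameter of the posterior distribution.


In the Beta-Binomial conjugate update:
alpha_post = alpha_prior + successes
= 13 + 21
= 34

34


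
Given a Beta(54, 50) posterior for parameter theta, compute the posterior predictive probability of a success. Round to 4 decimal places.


For a Beta-Bernoulli model, the predictive probability is the mean:
P(success) = 54/(54+50) = 54/104 = 0.5192

0.5192


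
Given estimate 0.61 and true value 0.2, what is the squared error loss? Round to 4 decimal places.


Squared error = (estimate - true)^2
Difference = 0.41
Loss = 0.41^2 = 0.1681

0.1681


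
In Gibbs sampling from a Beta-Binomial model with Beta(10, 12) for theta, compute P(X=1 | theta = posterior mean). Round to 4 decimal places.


Posterior mean = alpha/(alpha+beta) = 10/22 = 0.4545
P(X=1|theta=mean) = theta = 0.4545

0.4545


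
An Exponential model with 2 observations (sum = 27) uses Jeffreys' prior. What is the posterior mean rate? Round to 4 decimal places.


Posterior Gamma(2, 27)
E[lambda] = 2/27 = 0.0741

0.0741


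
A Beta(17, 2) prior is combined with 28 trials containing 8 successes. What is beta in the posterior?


In conjugate updating:
beta_posterior = beta_prior + (n - k)
= 2 + (28 - 8)
= 2 + 20 = 22

22


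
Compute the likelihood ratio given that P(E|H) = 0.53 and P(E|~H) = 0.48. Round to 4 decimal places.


LR = P(E|H) / P(E|~H)
= 0.53 / 0.48 = 1.1042

1.1042


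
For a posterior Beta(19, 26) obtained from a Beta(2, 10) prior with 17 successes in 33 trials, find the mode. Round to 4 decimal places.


Mode = (alpha - 1) / (alpha + beta - 2)
= 18 / 43
= 0.4186

0.4186


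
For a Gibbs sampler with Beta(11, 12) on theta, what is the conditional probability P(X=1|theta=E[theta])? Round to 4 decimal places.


E[theta] = 11/(11+12) = 0.4783
P(X=1|theta) = theta = 0.4783

0.4783


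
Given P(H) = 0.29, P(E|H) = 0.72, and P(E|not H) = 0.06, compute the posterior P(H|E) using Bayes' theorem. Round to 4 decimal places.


By Bayes' theorem: P(H|E) = P(E|H)*P(H) / P(E)
P(E) = P(E|H)*P(H) + P(E|not H)*P(not H)
P(E) = 0.72*0.29 + 0.06*0.71 = 0.2514
P(H|E) = 0.72*0.29 / 0.2514 = 0.8305

0.8305


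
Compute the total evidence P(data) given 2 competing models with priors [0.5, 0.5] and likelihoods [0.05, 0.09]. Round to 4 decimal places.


Marginal likelihood = sum P(model_i) * P(data|model_i)
Model 1: 0.5 * 0.05 = 0.025
Model 2: 0.5 * 0.09 = 0.045
Total = 0.07

0.07


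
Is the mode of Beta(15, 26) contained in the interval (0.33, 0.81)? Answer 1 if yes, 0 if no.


Mode = (a-1)/(a+b-2) = 14/39 = 0.359
Interval: (0.33, 0.81)
Contains mode? 1

1


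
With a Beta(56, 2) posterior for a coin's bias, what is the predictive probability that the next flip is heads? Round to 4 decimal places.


The predictive probability equals the posterior mean.
P(next = heads) = alpha / (alpha + beta)
= 56 / 58 = 0.9655

0.9655


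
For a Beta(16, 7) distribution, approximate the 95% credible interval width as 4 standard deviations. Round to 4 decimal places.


Variance of Beta(a,b) = ab / ((a+b)^2 * (a+b+1))
= 16*7 / ((23)^2 * 24)
= 0.0088
SD = sqrt(0.0088) = 0.0939
Width = 4 * SD = 0.3757

0.3757


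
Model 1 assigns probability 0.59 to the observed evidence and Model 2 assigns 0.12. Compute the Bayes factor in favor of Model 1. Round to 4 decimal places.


BF = P(data|M1) / P(data|M2)
= 0.59 / 0.12 = 4.9167

4.9167


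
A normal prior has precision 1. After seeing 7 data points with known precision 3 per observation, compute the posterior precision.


In the conjugate normal model, precisions add:
tau_posterior = tau_prior + n * tau_data
= 1 + 7*3 = 22

22


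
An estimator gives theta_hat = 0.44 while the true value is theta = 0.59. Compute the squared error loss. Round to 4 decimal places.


The squared error loss is (theta_hat - theta)^2
= (0.44 - 0.59)^2
= (-0.15)^2 = 0.0225

0.0225


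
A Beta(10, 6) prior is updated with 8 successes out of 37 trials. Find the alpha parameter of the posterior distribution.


In the Beta-Binomial conjugate update:
alpha_post = alpha_prior + successes
= 10 + 8
= 18

18


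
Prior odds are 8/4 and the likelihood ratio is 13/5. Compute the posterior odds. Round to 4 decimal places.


Posterior odds = prior odds * likelihood ratio
= (8/4) * (13/5)
= 104 / 20
= 5.2

5.2


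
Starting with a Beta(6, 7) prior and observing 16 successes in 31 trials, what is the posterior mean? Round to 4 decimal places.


Posterior parameters: alpha = 6 + 16 = 22
beta = 7 + 15 = 22
Posterior mean = alpha / (alpha + beta) = 22 / 44
= 0.5

0.5


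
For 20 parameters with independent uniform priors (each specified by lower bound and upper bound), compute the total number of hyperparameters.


A uniform prior has 2 hyperparameters per parameter.
Total = 20 * 2 = 40

40


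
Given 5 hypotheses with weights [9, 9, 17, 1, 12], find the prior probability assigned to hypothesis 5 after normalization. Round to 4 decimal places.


To normalize, divide each weight by the sum of all weights.
Sum = 48
Prior(H5) = 12/48 = 0.25

0.25


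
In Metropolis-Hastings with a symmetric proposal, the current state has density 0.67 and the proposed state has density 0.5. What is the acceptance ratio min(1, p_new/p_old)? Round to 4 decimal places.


Ratio = p_new / p_old = 0.5 / 0.67 = 0.7463
Acceptance = min(1, 0.7463) = 0.7463

0.7463


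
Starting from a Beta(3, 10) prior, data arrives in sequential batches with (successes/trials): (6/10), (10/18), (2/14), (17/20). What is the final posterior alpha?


In sequential Bayesian updating, we sum all successes.
Total successes = 35
Final alpha = 3 + 35 = 38

38


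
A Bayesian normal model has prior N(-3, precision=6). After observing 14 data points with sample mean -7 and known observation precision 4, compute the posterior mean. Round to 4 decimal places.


Posterior mean = (prior_precision * prior_mean + n * data_precision * data_mean) / (prior_precision + n * data_precision)
Numerator = 6*-3 + 14*4*-7 = -410
Denominator = 6 + 14*4 = 62
Posterior mean = -6.6129

-6.6129


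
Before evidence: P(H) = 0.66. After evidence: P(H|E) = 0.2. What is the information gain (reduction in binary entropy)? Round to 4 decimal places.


Prior entropy = 0.9248
Posterior entropy = 0.7219
Information gain = 0.9248 - 0.7219 = 0.2029

0.2029


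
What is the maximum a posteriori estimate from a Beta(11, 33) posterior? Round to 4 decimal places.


The MAP estimate equals the mode of the distribution.
Mode of Beta(a,b) = (a-1)/(a+b-2)
= 10/42
= 0.2381

0.2381


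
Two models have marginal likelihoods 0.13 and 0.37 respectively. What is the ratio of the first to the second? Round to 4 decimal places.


Evidence ratio = 0.13 / 0.37
= 0.3514

0.3514


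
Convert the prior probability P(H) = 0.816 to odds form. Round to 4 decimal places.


P(not H) = 1 - 0.816 = 0.184
Odds = 0.816 / 0.184 = 4.4348

4.4348


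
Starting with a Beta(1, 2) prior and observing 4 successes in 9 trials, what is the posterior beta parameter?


Posterior beta = prior beta + failures
Failures = 9 - 4 = 5
beta_post = 2 + 5 = 7

7


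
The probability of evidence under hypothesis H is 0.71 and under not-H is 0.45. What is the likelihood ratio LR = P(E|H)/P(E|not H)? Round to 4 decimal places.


LR = 0.71 / 0.45
= 1.5778

1.5778


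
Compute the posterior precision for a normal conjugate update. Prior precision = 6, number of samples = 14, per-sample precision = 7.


tau_post = tau_0 + n * tau
= 6 + 14 * 7 = 104

104


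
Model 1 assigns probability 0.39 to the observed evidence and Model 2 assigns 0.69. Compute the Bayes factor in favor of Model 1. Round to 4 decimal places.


BF = P(data|M1) / P(data|M2)
= 0.39 / 0.69 = 0.5652

0.5652


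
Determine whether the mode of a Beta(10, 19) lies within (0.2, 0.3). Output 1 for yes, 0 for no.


First find the mode: (a-1)/(a+b-2) = 0.3333
Is 0.3333 in (0.2, 0.3)? 0

0


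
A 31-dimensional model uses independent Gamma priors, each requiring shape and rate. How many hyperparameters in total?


Per parameter: 2 (shape and rate).
Total = 31 * 2 = 62

62


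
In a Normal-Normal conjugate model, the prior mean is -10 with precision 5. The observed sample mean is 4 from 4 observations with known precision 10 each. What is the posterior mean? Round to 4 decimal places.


Posterior precision = tau0 + n*tau = 5 + 4*10 = 45
Posterior mean = (tau0*mu0 + n*tau*xbar) / posterior_precision
= (5*-10 + 4*10*4) / 45
= 110 / 45 = 2.4444

2.4444


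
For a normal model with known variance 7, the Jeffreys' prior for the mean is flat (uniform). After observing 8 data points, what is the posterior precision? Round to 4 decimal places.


Jeffreys' prior for normal mean (known variance) is flat.
Prior precision = 0.
Posterior precision = prior_prec + n/sigma^2 = 0 + 8/7
= 1.1429

1.1429


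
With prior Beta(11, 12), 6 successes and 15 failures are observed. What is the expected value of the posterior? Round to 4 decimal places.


Posterior = Beta(17, 27)
E[theta] = alpha/(alpha+beta)
= 17/44 = 0.3864

0.3864


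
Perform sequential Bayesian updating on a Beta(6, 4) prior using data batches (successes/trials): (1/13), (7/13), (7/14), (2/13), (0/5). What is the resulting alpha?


Accumulate successes: 17
Posterior alpha = prior alpha + sum of successes
= 6 + 17 = 23

23


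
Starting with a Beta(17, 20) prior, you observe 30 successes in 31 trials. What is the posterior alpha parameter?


For a Beta-Binomial conjugate model:
Posterior alpha = prior alpha + number of successes
= 17 + 30 = 47

47


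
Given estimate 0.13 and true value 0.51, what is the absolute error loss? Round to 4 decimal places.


Absolute error = |estimate - true|
= |-0.38| = 0.38

0.38


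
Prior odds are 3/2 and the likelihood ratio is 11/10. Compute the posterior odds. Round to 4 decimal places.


Posterior odds = prior odds * likelihood ratio
= (3/2) * (11/10)
= 33 / 20
= 1.65

1.65


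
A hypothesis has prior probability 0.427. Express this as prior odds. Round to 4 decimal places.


Odds = P(H) / P(not H) = 0.427 / 0.573
= 0.7452

0.7452


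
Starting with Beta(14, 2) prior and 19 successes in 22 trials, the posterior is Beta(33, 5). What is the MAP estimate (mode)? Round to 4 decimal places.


The mode of Beta(a, b) when a > 1 and b > 1 is (a-1)/(a+b-2)
= (33 - 1) / (33 + 5 - 2)
= 32 / 36
= 0.8889

0.8889


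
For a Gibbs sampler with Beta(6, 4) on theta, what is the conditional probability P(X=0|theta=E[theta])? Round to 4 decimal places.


E[theta] = 6/(6+4) = 0.6
P(X=0|theta) = 1 - theta = 0.4

0.4


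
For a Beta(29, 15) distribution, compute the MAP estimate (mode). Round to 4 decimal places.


MAP = mode = (a-1)/(a+b-2)
= (29-1)/(29+15-2)
= 28/42 = 0.6667

0.6667


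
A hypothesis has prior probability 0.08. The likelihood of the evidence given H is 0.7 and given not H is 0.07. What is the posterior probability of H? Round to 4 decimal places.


Using Bayes' theorem:
P(E) = 0.08 * 0.7 + 0.92 * 0.07
P(E) = 0.1204
P(H|E) = (0.08 * 0.7) / 0.1204 = 0.4651

0.4651


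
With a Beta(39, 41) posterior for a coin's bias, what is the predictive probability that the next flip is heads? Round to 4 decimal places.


The predictive probability equals the posterior mean.
P(next = heads) = alpha / (alpha + beta)
= 39 / 80 = 0.4875

0.4875


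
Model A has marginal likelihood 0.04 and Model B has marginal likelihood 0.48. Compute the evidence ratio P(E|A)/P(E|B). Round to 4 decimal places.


Evidence ratio = P(E|A) / P(E|B)
= 0.04 / 0.48
= 0.0833

0.0833


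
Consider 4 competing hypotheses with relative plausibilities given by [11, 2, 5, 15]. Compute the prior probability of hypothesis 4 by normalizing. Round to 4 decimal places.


Sum of weights = 11 + 2 + 5 + 15 = 33
Normalized prior for H4 = 15 / 33
= 0.4545

0.4545


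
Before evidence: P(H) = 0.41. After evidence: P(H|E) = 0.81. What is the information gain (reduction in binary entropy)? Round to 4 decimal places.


Prior entropy = 0.9765
Posterior entropy = 0.7015
Information gain = 0.9765 - 0.7015 = 0.275

0.275


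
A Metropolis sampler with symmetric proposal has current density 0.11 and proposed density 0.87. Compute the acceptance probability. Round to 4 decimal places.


For symmetric proposals, acceptance = min(1, pi(x*)/pi(x))
= min(1, 0.87/0.11)
= min(1, 7.9091) = 1.0

1.0


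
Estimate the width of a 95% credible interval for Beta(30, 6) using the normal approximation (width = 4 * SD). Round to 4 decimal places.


For Beta(a,b): Var = ab/((a+b)^2(a+b+1))
Var = 0.0038, SD = 0.0613
Approximate 95% CI width = 4 * 0.0613 = 0.2451

0.2451


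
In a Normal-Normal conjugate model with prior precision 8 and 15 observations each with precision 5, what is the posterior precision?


Posterior precision = prior precision + n * observation precision
= 8 + 15 * 5
= 8 + 75 = 83

83


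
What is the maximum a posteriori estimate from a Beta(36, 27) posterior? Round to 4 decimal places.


The MAP estimate equals the mode of the distribution.
Mode of Beta(a,b) = (a-1)/(a+b-2)
= 35/61
= 0.5738

0.5738


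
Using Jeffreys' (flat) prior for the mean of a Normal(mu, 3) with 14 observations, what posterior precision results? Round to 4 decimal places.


Flat prior means prior precision is 0.
Posterior precision = n / sigma^2 = 14/3 = 4.6667

4.6667


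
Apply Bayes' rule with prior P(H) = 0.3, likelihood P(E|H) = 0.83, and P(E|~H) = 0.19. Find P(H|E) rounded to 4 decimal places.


Step 1: Compute marginal P(E) = P(E|H)P(H) + P(E|~H)P(~H)
= 0.83*0.3 + 0.19*0.7 = 0.382
Step 2: P(H|E) = P(E|H)P(H)/P(E) = 0.249/0.382
= 0.6518

0.6518


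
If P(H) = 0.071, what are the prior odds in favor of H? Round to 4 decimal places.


Prior odds = P(H) / (1 - P(H))
= 0.071 / 0.929
= 0.0764

0.0764


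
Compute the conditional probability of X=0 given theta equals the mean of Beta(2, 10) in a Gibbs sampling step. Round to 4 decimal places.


Mean of Beta(2, 10) = 0.1667
P(X=0 | theta=0.1667) = 0.8333

0.8333


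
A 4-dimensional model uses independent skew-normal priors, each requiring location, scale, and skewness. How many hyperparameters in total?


Per parameter: 3 (location, scale, and skewness).
Total = 4 * 3 = 12

12


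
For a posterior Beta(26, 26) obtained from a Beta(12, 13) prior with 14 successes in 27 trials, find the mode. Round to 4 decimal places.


Mode = (alpha - 1) / (alpha + beta - 2)
= 25 / 50
= 0.5

0.5


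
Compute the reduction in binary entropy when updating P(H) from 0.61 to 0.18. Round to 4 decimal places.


H_before = -p*log2(p) - (1-p)*log2(1-p) for p=0.61: 0.9648
H_after for p=0.18: 0.6801
Reduction = 0.9648 - 0.6801 = 0.2847

0.2847


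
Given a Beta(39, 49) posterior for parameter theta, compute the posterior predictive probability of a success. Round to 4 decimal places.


For a Beta-Bernoulli model, the predictive probability is the mean:
P(success) = 39/(39+49) = 39/88 = 0.4432

0.4432


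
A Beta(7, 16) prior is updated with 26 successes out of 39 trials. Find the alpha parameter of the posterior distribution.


In the Beta-Binomial conjugate update:
alpha_post = alpha_prior + successes
= 7 + 26
= 33

33


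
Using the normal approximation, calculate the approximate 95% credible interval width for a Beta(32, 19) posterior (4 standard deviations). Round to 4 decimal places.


Var(Beta) = 32*19/(51^2 * 52) = 0.0045
SD = 0.067
Width ~ 4*SD = 0.2682

0.2682


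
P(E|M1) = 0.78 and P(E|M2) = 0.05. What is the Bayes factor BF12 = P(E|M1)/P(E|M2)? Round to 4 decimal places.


Bayes factor BF12 = P(E|M1) / P(E|M2)
= 0.78 / 0.05
= 15.6

15.6


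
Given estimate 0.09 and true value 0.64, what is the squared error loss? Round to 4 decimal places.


Squared error = (estimate - true)^2
Difference = -0.55
Loss = -0.55^2 = 0.3025

0.3025


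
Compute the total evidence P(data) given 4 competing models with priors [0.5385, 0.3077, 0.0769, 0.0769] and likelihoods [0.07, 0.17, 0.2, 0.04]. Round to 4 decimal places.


Marginal likelihood = sum P(model_i) * P(data|model_i)
Model 1: 0.5385 * 0.07 = 0.0377
Model 2: 0.3077 * 0.17 = 0.0523
Model 3: 0.0769 * 0.2 = 0.0154
Model 4: 0.0769 * 0.04 = 0.0031
Total = 0.1085

0.1085


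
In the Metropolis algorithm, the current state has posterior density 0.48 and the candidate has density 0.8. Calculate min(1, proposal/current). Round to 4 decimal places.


Ratio = 0.8/0.48 = 1.6667
Acceptance probability = min(1, 1.6667)
= 1.0

1.0


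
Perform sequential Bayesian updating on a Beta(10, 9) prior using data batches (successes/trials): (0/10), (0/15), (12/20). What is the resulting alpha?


Accumulate successes: 12
Posterior alpha = prior alpha + sum of successes
= 10 + 12 = 22

22


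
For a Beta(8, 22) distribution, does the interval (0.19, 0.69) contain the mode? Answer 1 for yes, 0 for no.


Mode of Beta(a,b) = (a-1)/(a+b-2)
= (8-1)/(8+22-2) = 0.25
Check: 0.19 <= 0.25 <= 0.69?
Result: 1

1


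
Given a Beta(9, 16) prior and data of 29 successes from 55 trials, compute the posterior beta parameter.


Number of failures = 55 - 29 = 26
Posterior beta = 16 + 26 = 42

42


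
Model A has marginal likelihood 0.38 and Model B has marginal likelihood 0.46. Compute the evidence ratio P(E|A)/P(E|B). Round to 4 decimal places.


Evidence ratio = P(E|A) / P(E|B)
= 0.38 / 0.46
= 0.8261

0.8261


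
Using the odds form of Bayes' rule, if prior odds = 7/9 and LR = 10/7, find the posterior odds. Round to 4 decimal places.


Bayes' rule in odds form: posterior odds = prior odds * LR
= (7 * 10) / (9 * 7)
= 70/63 = 1.1111

1.1111


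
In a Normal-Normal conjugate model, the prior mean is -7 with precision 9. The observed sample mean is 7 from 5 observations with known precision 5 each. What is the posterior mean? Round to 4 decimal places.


Posterior precision = tau0 + n*tau = 9 + 5*5 = 34
Posterior mean = (tau0*mu0 + n*tau*xbar) / posterior_precision
= (9*-7 + 5*5*7) / 34
= 112 / 34 = 3.2941

3.2941


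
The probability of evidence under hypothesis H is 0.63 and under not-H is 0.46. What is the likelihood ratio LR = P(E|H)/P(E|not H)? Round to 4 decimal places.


LR = 0.63 / 0.46
= 1.3696

1.3696


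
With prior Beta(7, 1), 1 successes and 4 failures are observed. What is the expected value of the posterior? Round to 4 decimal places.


Posterior = Beta(8, 5)
E[theta] = alpha/(alpha+beta)
= 8/13 = 0.6154

0.6154


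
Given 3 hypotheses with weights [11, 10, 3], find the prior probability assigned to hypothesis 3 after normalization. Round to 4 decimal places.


To normalize, divide each weight by the sum of all weights.
Sum = 24
Prior(H3) = 3/24 = 0.125

0.125


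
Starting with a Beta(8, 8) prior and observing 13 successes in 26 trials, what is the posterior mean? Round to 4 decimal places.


Posterior parameters: alpha = 8 + 13 = 21
beta = 8 + 13 = 21
Posterior mean = alpha / (alpha + beta) = 21 / 42
= 0.5

0.5


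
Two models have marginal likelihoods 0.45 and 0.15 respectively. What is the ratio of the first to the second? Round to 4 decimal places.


Evidence ratio = 0.45 / 0.15
= 3.0

3.0


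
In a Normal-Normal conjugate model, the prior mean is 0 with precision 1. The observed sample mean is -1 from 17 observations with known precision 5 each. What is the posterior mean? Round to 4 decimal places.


Posterior precision = tau0 + n*tau = 1 + 17*5 = 86
Posterior mean = (tau0*mu0 + n*tau*xbar) / posterior_precision
= (1*0 + 17*5*-1) / 86
= -85 / 86 = -0.9884

-0.9884


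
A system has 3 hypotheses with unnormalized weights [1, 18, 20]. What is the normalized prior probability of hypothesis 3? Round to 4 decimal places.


The normalized prior is the weight divided by the total.
Total weight = 39
P(H3) = 20 / 39 = 0.5128

0.5128


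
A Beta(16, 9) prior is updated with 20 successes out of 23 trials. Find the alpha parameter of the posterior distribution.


In the Beta-Binomial conjugate update:
alpha_post = alpha_prior + successes
= 16 + 20
= 36

36


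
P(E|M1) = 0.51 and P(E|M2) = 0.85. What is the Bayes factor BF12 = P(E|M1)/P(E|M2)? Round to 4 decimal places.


Bayes factor BF12 = P(E|M1) / P(E|M2)
= 0.51 / 0.85
= 0.6

0.6


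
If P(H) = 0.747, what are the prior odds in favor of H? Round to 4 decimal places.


Prior odds = P(H) / (1 - P(H))
= 0.747 / 0.253
= 2.9526

2.9526


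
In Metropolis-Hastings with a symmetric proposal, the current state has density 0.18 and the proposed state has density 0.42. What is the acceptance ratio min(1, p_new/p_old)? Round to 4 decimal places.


Ratio = p_new / p_old = 0.42 / 0.18 = 2.3333
Acceptance = min(1, 2.3333) = 1.0

1.0


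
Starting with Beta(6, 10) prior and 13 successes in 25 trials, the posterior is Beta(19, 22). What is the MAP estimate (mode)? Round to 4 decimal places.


The mode of Beta(a, b) when a > 1 and b > 1 is (a-1)/(a+b-2)
= (19 - 1) / (19 + 22 - 2)
= 18 / 39
= 0.4615

0.4615


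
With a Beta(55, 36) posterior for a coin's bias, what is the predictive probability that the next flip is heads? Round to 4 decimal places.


The predictive probability equals the posterior mean.
P(next = heads) = alpha / (alpha + beta)
= 55 / 91 = 0.6044

0.6044


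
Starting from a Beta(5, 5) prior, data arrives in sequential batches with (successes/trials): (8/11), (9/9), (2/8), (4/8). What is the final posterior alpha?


In sequential Bayesian updating, we sum all successes.
Total successes = 23
Final alpha = 5 + 23 = 28

28


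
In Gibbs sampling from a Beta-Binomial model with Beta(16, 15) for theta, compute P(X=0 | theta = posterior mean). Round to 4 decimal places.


Posterior mean = alpha/(alpha+beta) = 16/31 = 0.5161
P(X=0|theta=mean) = 1 - theta = 0.4839

0.4839


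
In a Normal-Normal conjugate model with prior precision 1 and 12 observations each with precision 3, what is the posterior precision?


Posterior precision = prior precision + n * observation precision
= 1 + 12 * 3
= 1 + 36 = 37

37


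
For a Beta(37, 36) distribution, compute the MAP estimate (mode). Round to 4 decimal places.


MAP = mode = (a-1)/(a+b-2)
= (37-1)/(37+36-2)
= 36/71 = 0.507

0.507


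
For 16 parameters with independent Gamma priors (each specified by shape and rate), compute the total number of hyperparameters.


A Gamma prior has 2 hyperparameters per parameter.
Total = 16 * 2 = 32

32


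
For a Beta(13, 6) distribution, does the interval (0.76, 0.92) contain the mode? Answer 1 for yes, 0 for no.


Mode of Beta(a,b) = (a-1)/(a+b-2)
= (13-1)/(13+6-2) = 0.7059
Check: 0.76 <= 0.7059 <= 0.92?
Result: 0

0


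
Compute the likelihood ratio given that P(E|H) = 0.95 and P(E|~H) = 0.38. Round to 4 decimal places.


LR = P(E|H) / P(E|~H)
= 0.95 / 0.38 = 2.5

2.5


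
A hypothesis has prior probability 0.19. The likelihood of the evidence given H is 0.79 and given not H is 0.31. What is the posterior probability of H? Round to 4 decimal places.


Using Bayes' theorem:
P(E) = 0.19 * 0.79 + 0.81 * 0.31
P(E) = 0.4012
P(H|E) = (0.19 * 0.79) / 0.4012 = 0.3741

0.3741


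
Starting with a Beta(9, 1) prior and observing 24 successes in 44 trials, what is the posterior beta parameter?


Posterior beta = prior beta + failures
Failures = 44 - 24 = 20
beta_post = 1 + 20 = 21

21


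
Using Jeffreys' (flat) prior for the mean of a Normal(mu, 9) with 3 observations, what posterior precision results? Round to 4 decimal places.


Flat prior means prior precision is 0.
Posterior precision = n / sigma^2 = 3/9 = 0.3333

0.3333


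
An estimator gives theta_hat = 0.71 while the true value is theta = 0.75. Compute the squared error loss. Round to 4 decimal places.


The squared error loss is (theta_hat - theta)^2
= (0.71 - 0.75)^2
= (-0.04)^2 = 0.0016

0.0016


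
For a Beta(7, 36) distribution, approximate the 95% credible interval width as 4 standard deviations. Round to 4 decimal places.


Variance of Beta(a,b) = ab / ((a+b)^2 * (a+b+1))
= 7*36 / ((43)^2 * 44)
= 0.0031
SD = sqrt(0.0031) = 0.0557
Width = 4 * SD = 0.2226

0.2226


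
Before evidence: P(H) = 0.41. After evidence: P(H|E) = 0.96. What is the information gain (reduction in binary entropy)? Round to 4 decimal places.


Prior entropy = 0.9765
Posterior entropy = 0.2423
Information gain = 0.9765 - 0.2423 = 0.7342

0.7342


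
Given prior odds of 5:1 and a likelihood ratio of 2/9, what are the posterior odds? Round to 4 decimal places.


Posterior odds = prior odds * LR
Prior odds = 5/1 = 5.0
LR = 2/9 = 0.2222
Posterior odds = 5.0 * 0.2222 = 1.1111

1.1111


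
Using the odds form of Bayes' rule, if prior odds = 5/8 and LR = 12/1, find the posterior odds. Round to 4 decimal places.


Bayes' rule in odds form: posterior odds = prior odds * LR
= (5 * 12) / (8 * 1)
= 60/8 = 7.5

7.5


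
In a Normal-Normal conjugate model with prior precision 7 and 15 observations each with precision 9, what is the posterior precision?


Posterior precision = prior precision + n * observation precision
= 7 + 15 * 9
= 7 + 135 = 142

142


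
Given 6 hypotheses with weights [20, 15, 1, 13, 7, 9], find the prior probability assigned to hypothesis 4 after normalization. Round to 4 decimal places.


To normalize, divide each weight by the sum of all weights.
Sum = 65
Prior(H4) = 13/65 = 0.2

0.2


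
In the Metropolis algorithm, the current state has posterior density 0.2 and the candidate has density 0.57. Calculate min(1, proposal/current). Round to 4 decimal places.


Ratio = 0.57/0.2 = 2.85
Acceptance probability = min(1, 2.85)
= 1.0

1.0


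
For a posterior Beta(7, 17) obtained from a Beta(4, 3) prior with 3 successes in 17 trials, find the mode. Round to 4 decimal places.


Mode = (alpha - 1) / (alpha + beta - 2)
= 6 / 22
= 0.2727

0.2727


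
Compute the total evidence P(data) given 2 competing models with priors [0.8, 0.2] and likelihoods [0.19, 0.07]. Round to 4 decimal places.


Marginal likelihood = sum P(model_i) * P(data|model_i)
Model 1: 0.8 * 0.19 = 0.152
Model 2: 0.2 * 0.07 = 0.014
Total = 0.166

0.166


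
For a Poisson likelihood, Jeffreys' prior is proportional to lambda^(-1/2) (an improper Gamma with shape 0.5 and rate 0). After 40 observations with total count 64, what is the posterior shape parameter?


Jeffreys' prior for Poisson is proportional to lambda^(-1/2).
Posterior is Gamma(0.5 + S, 0 + n) = Gamma(0.5 + 64, 40).
Posterior shape = 0.5 + S = 0.5 + 64 = 64.5

64.5


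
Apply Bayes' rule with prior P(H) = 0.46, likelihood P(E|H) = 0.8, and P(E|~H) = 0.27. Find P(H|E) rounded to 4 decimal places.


Step 1: Compute marginal P(E) = P(E|H)P(H) + P(E|~H)P(~H)
= 0.8*0.46 + 0.27*0.54 = 0.5138
Step 2: P(H|E) = P(E|H)P(H)/P(E) = 0.368/0.5138
= 0.7162

0.7162


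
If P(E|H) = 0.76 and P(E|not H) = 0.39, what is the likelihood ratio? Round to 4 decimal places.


Likelihood ratio = P(E|H) / P(E|not H)
= 0.76 / 0.39
= 1.9487

1.9487


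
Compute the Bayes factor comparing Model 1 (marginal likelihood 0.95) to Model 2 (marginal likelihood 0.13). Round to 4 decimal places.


BF12 = marginal likelihood of M1 / marginal likelihood of M2
= 0.95/0.13
= 7.3077

7.3077


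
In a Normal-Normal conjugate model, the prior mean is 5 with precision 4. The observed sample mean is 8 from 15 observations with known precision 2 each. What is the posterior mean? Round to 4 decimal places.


Posterior precision = tau0 + n*tau = 4 + 15*2 = 34
Posterior mean = (tau0*mu0 + n*tau*xbar) / posterior_precision
= (4*5 + 15*2*8) / 34
= 260 / 34 = 7.6471

7.6471


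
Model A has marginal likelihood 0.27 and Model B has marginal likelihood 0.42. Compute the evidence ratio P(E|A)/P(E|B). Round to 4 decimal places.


Evidence ratio = P(E|A) / P(E|B)
= 0.27 / 0.42
= 0.6429

0.6429


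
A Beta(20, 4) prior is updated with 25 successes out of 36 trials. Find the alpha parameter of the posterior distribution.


In the Beta-Binomial conjugate update:
alpha_post = alpha_prior + successes
= 20 + 25
= 45

45


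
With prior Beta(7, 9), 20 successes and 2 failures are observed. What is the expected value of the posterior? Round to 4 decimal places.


Posterior = Beta(27, 11)
E[theta] = alpha/(alpha+beta)
= 27/38 = 0.7105

0.7105


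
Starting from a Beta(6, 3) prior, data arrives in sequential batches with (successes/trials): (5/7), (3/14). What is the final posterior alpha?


In sequential Bayesian updating, we sum all successes.
Total successes = 8
Final alpha = 6 + 8 = 14

14


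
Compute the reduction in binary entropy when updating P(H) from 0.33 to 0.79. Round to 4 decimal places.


H_before = -p*log2(p) - (1-p)*log2(1-p) for p=0.33: 0.9149
H_after for p=0.79: 0.7415
Reduction = 0.9149 - 0.7415 = 0.1734

0.1734


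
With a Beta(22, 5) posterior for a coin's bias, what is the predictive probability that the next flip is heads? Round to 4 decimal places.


The predictive probability equals the posterior mean.
P(next = heads) = alpha / (alpha + beta)
= 22 / 27 = 0.8148

0.8148


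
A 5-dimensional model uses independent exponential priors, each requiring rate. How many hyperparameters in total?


Per parameter: 1 (rate).
Total = 5 * 1 = 5

5


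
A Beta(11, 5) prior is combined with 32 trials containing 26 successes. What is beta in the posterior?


In conjugate updating:
beta_posterior = beta_prior + (n - k)
= 5 + (32 - 26)
= 5 + 6 = 11

11


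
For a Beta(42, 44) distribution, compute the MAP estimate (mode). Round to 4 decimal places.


MAP = mode = (a-1)/(a+b-2)
= (42-1)/(42+44-2)
= 41/84 = 0.4881

0.4881


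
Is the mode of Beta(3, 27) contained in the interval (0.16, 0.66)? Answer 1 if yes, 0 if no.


Mode = (a-1)/(a+b-2) = 2/28 = 0.0714
Interval: (0.16, 0.66)
Contains mode? 0

0


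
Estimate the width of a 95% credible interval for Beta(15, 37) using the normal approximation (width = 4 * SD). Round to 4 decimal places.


For Beta(a,b): Var = ab/((a+b)^2(a+b+1))
Var = 0.0039, SD = 0.0622
Approximate 95% CI width = 4 * 0.0622 = 0.2489

0.2489


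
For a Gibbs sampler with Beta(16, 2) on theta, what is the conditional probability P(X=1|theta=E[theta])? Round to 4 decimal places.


E[theta] = 16/(16+2) = 0.8889
P(X=1|theta) = theta = 0.8889

0.8889


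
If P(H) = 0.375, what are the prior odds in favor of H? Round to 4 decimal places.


Prior odds = P(H) / (1 - P(H))
= 0.375 / 0.625
= 0.6

0.6


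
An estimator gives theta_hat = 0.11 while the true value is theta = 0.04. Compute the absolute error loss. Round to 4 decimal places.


The absolute error loss is |theta_hat - theta|
= |0.11 - 0.04|
= 0.07

0.07


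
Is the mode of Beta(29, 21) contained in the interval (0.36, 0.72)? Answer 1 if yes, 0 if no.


Mode = (a-1)/(a+b-2) = 28/48 = 0.5833
Interval: (0.36, 0.72)
Contains mode? 1

1


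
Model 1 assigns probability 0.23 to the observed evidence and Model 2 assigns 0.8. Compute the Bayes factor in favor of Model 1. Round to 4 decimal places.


BF = P(data|M1) / P(data|M2)
= 0.23 / 0.8 = 0.2875

0.2875


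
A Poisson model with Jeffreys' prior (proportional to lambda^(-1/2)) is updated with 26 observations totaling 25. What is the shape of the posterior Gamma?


Posterior = Gamma(0.5 + S, n)
= Gamma(0.5 + 25, 26)
Posterior shape = 0.5 + S = 0.5 + 25 = 25.5

25.5


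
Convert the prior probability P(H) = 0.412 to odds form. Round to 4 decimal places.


P(not H) = 1 - 0.412 = 0.588
Odds = 0.412 / 0.588 = 0.7007

0.7007


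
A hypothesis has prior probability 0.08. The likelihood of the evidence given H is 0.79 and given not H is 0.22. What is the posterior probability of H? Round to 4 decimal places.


Using Bayes' theorem:
P(E) = 0.08 * 0.79 + 0.92 * 0.22
P(E) = 0.2656
P(H|E) = (0.08 * 0.79) / 0.2656 = 0.238

0.238


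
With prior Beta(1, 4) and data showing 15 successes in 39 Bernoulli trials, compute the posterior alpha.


Conjugate update: alpha_posterior = alpha_prior + k
= 1 + 15 = 16

16


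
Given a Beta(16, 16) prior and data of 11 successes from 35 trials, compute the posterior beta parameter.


Number of failures = 35 - 11 = 24
Posterior beta = 16 + 24 = 40

40


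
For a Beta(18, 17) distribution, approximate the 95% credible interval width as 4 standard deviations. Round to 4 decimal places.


Variance of Beta(a,b) = ab / ((a+b)^2 * (a+b+1))
= 18*17 / ((35)^2 * 36)
= 0.0069
SD = sqrt(0.0069) = 0.0833
Width = 4 * SD = 0.3332

0.3332


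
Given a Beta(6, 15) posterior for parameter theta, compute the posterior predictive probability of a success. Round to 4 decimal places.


For a Beta-Bernoulli model, the predictive probability is the mean:
P(success) = 6/(6+15) = 6/21 = 0.2857

0.2857


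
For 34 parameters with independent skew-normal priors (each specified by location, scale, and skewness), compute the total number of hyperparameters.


A skew-normal prior has 3 hyperparameters per parameter.
Total = 34 * 3 = 102

102


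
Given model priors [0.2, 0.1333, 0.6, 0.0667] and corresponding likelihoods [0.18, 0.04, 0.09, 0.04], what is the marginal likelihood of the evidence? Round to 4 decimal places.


P(E) = sum_i P(M_i) P(E|M_i)
= 0.036 + 0.0053 + 0.054 + 0.0027
= 0.098

0.098


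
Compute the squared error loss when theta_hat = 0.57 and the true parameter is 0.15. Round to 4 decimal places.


L = (theta_hat - theta_true)^2
= (0.57 - 0.15)^2
= 0.42^2 = 0.1764

0.1764


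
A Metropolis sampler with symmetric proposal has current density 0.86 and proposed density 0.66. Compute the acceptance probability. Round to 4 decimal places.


For symmetric proposals, acceptance = min(1, pi(x*)/pi(x))
= min(1, 0.66/0.86)
= min(1, 0.7674) = 0.7674

0.7674


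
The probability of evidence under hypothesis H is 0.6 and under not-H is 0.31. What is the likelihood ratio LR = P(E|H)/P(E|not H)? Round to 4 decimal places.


LR = 0.6 / 0.31
= 1.9355

1.9355


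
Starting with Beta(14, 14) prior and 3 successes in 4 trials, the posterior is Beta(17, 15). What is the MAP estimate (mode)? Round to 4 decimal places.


The mode of Beta(a, b) when a > 1 and b > 1 is (a-1)/(a+b-2)
= (17 - 1) / (17 + 15 - 2)
= 16 / 30
= 0.5333

0.5333


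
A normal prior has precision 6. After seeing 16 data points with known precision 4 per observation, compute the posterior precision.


In the conjugate normal model, precisions add:
tau_posterior = tau_prior + n * tau_data
= 6 + 16*4 = 70

70


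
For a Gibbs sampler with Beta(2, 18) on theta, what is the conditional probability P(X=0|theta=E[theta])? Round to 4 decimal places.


E[theta] = 2/(2+18) = 0.1
P(X=0|theta) = 1 - theta = 0.9

0.9


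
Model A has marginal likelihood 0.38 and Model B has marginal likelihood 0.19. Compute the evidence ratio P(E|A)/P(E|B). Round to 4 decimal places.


Evidence ratio = P(E|A) / P(E|B)
= 0.38 / 0.19
= 2.0

2.0


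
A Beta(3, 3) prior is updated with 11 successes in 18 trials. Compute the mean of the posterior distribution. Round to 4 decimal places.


After update: Beta(14, 10)
Mean = 14 / (14 + 10) = 14 / 24
= 0.5833

0.5833


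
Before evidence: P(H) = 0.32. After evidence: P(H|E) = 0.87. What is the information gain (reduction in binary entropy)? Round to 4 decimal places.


Prior entropy = 0.9044
Posterior entropy = 0.5574
Information gain = 0.9044 - 0.5574 = 0.3469

0.3469


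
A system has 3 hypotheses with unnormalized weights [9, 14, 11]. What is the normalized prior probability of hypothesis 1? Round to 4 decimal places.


The normalized prior is the weight divided by the total.
Total weight = 34
P(H1) = 9 / 34 = 0.2647

0.2647


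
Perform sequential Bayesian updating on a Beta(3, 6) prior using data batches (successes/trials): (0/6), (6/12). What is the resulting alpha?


Accumulate successes: 6
Posterior alpha = prior alpha + sum of successes
= 3 + 6 = 9

9


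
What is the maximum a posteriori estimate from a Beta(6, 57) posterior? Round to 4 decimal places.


The MAP estimate equals the mode of the distribution.
Mode of Beta(a,b) = (a-1)/(a+b-2)
= 5/61
= 0.082

0.082


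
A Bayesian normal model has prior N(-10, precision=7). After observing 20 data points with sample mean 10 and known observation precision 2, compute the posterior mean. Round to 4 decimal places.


Posterior mean = (prior_precision * prior_mean + n * data_precision * data_mean) / (prior_precision + n * data_precision)
Numerator = 7*-10 + 20*2*10 = 330
Denominator = 7 + 20*2 = 47
Posterior mean = 7.0213

7.0213


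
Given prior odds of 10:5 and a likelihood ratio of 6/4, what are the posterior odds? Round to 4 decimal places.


Posterior odds = prior odds * LR
Prior odds = 10/5 = 2.0
LR = 6/4 = 1.5
Posterior odds = 2.0 * 1.5 = 3.0

3.0


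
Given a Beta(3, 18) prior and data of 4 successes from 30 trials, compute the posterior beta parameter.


Number of failures = 30 - 4 = 26
Posterior beta = 18 + 26 = 44

44


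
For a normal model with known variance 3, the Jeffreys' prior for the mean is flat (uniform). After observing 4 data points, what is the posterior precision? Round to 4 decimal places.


Jeffreys' prior for normal mean (known variance) is flat.
Prior precision = 0.
Posterior precision = prior_prec + n/sigma^2 = 0 + 4/3
= 1.3333

1.3333


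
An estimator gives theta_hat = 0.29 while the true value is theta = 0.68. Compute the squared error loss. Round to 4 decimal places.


The squared error loss is (theta_hat - theta)^2
= (0.29 - 0.68)^2
= (-0.39)^2 = 0.1521

0.1521


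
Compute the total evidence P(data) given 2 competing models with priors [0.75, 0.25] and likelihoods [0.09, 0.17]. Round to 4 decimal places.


Marginal likelihood = sum P(model_i) * P(data|model_i)
Model 1: 0.75 * 0.09 = 0.0675
Model 2: 0.25 * 0.17 = 0.0425
Total = 0.11

0.11
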